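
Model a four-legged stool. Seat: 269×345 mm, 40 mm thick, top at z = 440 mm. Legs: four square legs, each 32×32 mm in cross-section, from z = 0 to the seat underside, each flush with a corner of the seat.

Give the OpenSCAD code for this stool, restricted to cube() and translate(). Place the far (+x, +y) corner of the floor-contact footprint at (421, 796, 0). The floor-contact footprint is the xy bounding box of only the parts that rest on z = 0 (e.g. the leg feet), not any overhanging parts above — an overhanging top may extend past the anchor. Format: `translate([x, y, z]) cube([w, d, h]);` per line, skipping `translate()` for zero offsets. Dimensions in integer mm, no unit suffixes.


translate([152, 451, 400]) cube([269, 345, 40]);
translate([152, 451, 0]) cube([32, 32, 400]);
translate([389, 451, 0]) cube([32, 32, 400]);
translate([152, 764, 0]) cube([32, 32, 400]);
translate([389, 764, 0]) cube([32, 32, 400]);


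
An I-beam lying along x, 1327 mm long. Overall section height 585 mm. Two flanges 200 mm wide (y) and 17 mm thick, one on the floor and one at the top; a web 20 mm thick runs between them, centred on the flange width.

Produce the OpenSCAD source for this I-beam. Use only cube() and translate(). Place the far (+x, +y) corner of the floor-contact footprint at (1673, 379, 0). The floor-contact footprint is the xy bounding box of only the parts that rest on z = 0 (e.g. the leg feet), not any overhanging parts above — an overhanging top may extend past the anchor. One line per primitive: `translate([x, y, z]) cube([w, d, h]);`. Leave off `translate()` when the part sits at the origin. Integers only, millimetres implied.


translate([346, 179, 0]) cube([1327, 200, 17]);
translate([346, 269, 17]) cube([1327, 20, 551]);
translate([346, 179, 568]) cube([1327, 200, 17]);


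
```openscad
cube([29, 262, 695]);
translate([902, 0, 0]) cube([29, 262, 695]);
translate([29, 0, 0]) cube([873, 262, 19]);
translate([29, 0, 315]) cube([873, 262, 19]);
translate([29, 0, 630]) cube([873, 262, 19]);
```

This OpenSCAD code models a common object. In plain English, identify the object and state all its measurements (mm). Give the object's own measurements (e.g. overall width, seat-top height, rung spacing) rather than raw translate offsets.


An open bookshelf. Two side panels, each 29 mm thick, 262 mm deep and 695 mm tall, stand 931 mm apart (outside-to-outside). Between them sit 3 shelves, each 19 mm thick and 262 mm deep, spanning the full gap between the sides. The bottom shelf rests on the floor (its underside at z = 0) and the clear gap between one shelf's top and the next shelf's underside is 296 mm.


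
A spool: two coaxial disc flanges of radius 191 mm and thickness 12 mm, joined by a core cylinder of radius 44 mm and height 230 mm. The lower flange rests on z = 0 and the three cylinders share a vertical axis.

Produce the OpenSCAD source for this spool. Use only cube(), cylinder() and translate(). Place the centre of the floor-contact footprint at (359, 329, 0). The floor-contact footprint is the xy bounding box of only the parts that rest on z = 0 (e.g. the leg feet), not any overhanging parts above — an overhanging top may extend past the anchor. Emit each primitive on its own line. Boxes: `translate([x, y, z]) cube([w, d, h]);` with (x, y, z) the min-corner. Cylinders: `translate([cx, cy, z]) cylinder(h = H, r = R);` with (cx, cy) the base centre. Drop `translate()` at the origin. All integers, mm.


translate([359, 329, 0]) cylinder(h = 12, r = 191);
translate([359, 329, 12]) cylinder(h = 230, r = 44);
translate([359, 329, 242]) cylinder(h = 12, r = 191);


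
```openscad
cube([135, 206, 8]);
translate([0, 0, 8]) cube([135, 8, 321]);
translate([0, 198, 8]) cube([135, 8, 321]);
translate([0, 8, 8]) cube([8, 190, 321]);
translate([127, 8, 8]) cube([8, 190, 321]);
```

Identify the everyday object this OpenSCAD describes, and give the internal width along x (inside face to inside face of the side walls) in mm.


An open box. The internal width is 119 mm.

A 135×206 base slab with four walls standing on it — an open box. The base is 135 mm wide and the walls are 8 mm thick, so the internal width is 135 − 2 × 8 = 119 mm.


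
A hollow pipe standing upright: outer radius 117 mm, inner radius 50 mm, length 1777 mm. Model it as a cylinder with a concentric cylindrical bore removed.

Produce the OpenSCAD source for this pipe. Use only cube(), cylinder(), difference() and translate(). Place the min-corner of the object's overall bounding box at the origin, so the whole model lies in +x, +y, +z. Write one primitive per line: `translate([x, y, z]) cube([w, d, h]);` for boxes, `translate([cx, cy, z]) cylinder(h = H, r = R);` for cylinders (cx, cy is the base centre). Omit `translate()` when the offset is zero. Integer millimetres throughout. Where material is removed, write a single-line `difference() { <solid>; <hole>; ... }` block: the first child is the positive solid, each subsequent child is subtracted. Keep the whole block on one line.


difference() { translate([117, 117, 0]) cylinder(h = 1777, r = 117); translate([117, 117, 0]) cylinder(h = 1777, r = 50); }


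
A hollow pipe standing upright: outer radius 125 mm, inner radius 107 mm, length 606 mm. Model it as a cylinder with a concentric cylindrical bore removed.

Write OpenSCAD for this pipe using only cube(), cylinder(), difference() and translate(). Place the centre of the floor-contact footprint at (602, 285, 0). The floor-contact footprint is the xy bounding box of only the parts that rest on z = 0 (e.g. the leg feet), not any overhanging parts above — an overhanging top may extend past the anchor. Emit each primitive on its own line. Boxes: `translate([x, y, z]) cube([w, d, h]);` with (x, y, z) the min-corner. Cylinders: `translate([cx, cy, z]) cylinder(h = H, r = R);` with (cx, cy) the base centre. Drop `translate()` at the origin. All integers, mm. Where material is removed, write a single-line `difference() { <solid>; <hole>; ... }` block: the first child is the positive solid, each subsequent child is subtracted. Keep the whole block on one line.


difference() { translate([602, 285, 0]) cylinder(h = 606, r = 125); translate([602, 285, 0]) cylinder(h = 606, r = 107); }


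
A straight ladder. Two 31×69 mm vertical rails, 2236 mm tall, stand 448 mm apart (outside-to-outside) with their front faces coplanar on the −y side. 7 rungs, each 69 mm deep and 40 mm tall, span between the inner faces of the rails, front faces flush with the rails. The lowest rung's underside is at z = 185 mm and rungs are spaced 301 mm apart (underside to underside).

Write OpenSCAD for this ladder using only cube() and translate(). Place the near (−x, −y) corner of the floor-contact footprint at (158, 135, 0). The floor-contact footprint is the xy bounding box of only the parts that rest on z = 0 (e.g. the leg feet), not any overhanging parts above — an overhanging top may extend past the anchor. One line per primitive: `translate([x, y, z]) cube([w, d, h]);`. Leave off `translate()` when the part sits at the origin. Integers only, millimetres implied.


translate([158, 135, 0]) cube([31, 69, 2236]);
translate([575, 135, 0]) cube([31, 69, 2236]);
translate([189, 135, 185]) cube([386, 69, 40]);
translate([189, 135, 486]) cube([386, 69, 40]);
translate([189, 135, 787]) cube([386, 69, 40]);
translate([189, 135, 1088]) cube([386, 69, 40]);
translate([189, 135, 1389]) cube([386, 69, 40]);
translate([189, 135, 1690]) cube([386, 69, 40]);
translate([189, 135, 1991]) cube([386, 69, 40]);


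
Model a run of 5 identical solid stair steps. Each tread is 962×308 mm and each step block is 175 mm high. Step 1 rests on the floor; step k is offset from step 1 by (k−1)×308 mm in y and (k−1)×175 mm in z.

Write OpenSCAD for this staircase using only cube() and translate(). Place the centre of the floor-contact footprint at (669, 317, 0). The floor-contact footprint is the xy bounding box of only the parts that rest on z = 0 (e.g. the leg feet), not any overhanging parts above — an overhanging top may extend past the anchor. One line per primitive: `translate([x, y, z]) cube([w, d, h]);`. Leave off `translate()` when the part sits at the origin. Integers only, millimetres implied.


translate([188, 163, 0]) cube([962, 308, 175]);
translate([188, 471, 175]) cube([962, 308, 175]);
translate([188, 779, 350]) cube([962, 308, 175]);
translate([188, 1087, 525]) cube([962, 308, 175]);
translate([188, 1395, 700]) cube([962, 308, 175]);


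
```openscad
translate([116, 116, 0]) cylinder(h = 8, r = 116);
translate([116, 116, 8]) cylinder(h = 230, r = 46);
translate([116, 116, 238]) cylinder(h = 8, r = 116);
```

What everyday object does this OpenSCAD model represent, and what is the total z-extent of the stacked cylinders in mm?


A spool. The overall height is 246 mm.

Three coaxial cylinders, large–small–large — a spool. Two 8 mm flanges and a 230 mm core give 8 + 230 + 8 = 246 mm.


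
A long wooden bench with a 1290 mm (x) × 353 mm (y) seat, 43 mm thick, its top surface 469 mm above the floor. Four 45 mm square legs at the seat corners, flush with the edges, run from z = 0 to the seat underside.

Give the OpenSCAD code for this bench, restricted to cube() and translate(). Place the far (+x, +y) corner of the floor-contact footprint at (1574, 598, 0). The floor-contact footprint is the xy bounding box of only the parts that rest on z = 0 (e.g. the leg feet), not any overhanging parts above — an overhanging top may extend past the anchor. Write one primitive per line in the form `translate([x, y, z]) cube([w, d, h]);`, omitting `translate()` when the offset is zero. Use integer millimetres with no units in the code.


// leg_h = 469 − 43 = 426
translate([284, 245, 426]) cube([1290, 353, 43]);
translate([284, 245, 0]) cube([45, 45, 426]);
translate([284, 553, 0]) cube([45, 45, 426]);
translate([1529, 245, 0]) cube([45, 45, 426]);
translate([1529, 553, 0]) cube([45, 45, 426]);


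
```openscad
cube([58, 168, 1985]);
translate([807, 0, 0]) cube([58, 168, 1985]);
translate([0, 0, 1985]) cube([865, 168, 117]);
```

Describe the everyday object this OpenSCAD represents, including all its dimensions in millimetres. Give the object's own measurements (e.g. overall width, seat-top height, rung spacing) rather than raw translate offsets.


A door frame. The clear opening is 749 mm wide and 1985 mm high. Two 58 mm wide jambs, 168 mm deep, stand either side of the opening from the floor to the top of the opening. A 117 mm thick head sits across the top of both jambs, spanning the full outside width of the frame.


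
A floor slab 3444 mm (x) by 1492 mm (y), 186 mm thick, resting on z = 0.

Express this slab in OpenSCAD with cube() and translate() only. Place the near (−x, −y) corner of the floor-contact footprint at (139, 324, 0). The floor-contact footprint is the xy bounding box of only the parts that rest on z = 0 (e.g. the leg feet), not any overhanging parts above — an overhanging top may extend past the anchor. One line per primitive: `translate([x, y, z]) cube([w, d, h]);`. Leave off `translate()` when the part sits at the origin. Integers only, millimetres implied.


translate([139, 324, 0]) cube([3444, 1492, 186]);


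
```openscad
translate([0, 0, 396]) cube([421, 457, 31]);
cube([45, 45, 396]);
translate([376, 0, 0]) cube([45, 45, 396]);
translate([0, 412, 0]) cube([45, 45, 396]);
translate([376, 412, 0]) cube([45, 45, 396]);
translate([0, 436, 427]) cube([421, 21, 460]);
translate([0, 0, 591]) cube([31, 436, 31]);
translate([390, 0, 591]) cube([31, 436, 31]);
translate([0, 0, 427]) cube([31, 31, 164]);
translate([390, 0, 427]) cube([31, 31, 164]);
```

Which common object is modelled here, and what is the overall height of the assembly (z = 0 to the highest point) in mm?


A chair. The overall height is 887 mm.

A slab on four corner posts with a tall panel at the back — a chair. The seat slab sits at z = 396 with thickness 31, and the 460 mm backrest starts at the seat top, so the overall height is 396 + 31 + 460 = 887 mm.


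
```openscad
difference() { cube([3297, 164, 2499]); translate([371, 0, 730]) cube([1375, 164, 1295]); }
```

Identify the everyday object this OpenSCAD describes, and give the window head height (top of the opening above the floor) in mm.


A wall with a window opening. The window head height is 2025 mm.

A wall with a rectangular opening subtracted — a window. Sill at z = 730, opening 1295 mm tall, so the head is at 730 + 1295 = 2025 mm.


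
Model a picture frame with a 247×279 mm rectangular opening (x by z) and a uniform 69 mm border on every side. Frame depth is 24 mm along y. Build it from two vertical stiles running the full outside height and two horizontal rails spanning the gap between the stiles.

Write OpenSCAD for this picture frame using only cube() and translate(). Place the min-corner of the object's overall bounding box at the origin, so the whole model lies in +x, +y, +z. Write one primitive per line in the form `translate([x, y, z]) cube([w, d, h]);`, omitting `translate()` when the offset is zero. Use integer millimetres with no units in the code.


cube([69, 24, 417]);
translate([316, 0, 0]) cube([69, 24, 417]);
translate([69, 0, 0]) cube([247, 24, 69]);
translate([69, 0, 348]) cube([247, 24, 69]);


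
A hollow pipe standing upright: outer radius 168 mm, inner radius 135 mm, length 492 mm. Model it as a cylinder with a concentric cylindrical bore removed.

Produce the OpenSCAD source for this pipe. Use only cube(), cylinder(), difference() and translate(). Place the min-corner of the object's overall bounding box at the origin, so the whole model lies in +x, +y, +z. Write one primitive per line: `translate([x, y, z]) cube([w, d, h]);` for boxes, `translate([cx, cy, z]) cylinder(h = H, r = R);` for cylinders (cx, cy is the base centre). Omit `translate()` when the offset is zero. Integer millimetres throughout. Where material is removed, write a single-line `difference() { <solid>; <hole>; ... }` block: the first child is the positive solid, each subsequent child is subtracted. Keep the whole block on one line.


difference() { translate([168, 168, 0]) cylinder(h = 492, r = 168); translate([168, 168, 0]) cylinder(h = 492, r = 135); }


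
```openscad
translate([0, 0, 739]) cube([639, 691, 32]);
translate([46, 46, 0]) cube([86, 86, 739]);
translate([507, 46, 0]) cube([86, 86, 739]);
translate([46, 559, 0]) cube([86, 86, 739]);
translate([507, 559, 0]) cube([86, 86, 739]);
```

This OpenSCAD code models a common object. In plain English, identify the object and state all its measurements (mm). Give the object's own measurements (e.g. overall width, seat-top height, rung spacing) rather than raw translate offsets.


A table: top 639 mm (x) × 691 mm (y), 32 mm thick, upper face at z = 771 mm, on four 86×86 mm square legs, each inset 46 mm from the nearest pair of top edges from z = 0 to the bottom of the top.


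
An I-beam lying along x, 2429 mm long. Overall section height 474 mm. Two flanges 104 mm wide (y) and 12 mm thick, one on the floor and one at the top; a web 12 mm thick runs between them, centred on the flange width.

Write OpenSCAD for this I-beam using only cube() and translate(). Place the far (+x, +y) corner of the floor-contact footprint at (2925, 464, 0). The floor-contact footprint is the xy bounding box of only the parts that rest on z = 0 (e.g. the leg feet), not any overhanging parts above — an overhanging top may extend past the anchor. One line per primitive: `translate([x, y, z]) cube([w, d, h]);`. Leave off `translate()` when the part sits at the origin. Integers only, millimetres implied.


translate([496, 360, 0]) cube([2429, 104, 12]);
translate([496, 406, 12]) cube([2429, 12, 450]);
translate([496, 360, 462]) cube([2429, 104, 12]);


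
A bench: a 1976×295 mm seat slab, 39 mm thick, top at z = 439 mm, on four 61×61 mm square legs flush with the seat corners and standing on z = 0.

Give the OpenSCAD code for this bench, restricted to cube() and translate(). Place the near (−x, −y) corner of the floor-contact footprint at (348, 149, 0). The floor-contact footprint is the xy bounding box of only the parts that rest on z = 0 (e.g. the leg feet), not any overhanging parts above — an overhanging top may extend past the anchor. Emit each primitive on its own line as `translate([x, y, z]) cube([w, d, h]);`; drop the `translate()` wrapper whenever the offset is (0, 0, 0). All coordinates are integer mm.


translate([348, 149, 400]) cube([1976, 295, 39]);
translate([348, 149, 0]) cube([61, 61, 400]);
translate([348, 383, 0]) cube([61, 61, 400]);
translate([2263, 149, 0]) cube([61, 61, 400]);
translate([2263, 383, 0]) cube([61, 61, 400]);


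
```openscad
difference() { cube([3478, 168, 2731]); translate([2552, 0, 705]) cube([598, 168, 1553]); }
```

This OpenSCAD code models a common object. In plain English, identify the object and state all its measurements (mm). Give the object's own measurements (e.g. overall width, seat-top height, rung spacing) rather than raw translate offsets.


A wall 3478 mm long (x), 168 mm thick (y), 2731 mm tall, with a rectangular window opening cut through it. The opening is 598 mm wide and 1553 mm tall; its sill is at z = 705 mm and its near (−x) edge is 2552 mm from the wall's −x end. The opening passes through the full wall thickness.


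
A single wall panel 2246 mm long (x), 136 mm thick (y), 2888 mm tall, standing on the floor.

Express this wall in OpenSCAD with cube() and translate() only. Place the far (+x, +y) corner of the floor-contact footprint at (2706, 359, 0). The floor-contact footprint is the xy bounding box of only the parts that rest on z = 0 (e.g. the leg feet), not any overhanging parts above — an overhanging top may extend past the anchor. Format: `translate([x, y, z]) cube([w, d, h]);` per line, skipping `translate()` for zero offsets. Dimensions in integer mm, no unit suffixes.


translate([460, 223, 0]) cube([2246, 136, 2888]);


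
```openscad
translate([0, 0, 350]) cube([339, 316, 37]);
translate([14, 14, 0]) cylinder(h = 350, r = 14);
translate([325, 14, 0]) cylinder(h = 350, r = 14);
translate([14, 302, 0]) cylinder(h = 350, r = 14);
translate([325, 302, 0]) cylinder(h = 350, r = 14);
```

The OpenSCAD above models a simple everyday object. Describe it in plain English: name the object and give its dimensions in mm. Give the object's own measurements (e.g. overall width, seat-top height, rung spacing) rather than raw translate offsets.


A simple wooden stool: a rectangular seat 339 mm (x) by 316 mm (y), 37 mm thick, top face at z = 387 mm, on four round legs, each 28 mm in diameter. The legs rest on z = 0, each leg's axis is inset half a diameter from the nearest pair of seat edges (so the leg's bounding box is flush with the corner).


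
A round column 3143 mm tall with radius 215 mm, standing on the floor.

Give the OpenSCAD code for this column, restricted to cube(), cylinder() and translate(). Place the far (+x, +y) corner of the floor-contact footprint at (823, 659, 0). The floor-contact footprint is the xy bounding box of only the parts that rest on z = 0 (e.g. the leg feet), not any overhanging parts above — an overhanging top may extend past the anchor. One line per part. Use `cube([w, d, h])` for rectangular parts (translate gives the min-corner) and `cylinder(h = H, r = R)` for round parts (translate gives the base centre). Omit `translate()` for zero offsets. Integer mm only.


translate([608, 444, 0]) cylinder(h = 3143, r = 215);


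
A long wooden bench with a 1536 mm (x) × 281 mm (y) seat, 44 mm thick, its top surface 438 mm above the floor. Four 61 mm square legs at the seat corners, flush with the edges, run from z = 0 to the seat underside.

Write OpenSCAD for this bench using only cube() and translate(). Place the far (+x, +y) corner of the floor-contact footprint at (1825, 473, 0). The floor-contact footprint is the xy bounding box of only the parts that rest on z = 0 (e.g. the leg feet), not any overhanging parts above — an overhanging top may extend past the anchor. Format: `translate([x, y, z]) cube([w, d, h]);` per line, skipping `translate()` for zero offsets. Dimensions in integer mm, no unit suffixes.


translate([289, 192, 394]) cube([1536, 281, 44]);
translate([289, 192, 0]) cube([61, 61, 394]);
translate([289, 412, 0]) cube([61, 61, 394]);
translate([1764, 192, 0]) cube([61, 61, 394]);
translate([1764, 412, 0]) cube([61, 61, 394]);


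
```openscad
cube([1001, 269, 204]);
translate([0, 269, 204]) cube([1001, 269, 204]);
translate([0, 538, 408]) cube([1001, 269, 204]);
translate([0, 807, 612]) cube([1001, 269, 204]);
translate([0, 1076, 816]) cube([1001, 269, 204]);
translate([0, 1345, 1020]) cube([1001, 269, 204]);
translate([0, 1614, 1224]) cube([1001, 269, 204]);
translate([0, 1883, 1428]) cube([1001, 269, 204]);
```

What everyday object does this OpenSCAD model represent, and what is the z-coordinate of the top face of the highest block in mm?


A staircase. The total rise is 1632 mm.

8 identical blocks, each offset up and back from the previous — a staircase. Each step is 204 mm tall and there are 8 of them, so the total rise is 8 × 204 = 1632 mm.


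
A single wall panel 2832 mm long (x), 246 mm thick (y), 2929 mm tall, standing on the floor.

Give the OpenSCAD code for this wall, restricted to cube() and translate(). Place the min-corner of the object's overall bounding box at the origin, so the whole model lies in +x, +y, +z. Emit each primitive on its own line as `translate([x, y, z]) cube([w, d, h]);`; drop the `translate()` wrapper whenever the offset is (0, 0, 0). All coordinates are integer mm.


cube([2832, 246, 2929]);


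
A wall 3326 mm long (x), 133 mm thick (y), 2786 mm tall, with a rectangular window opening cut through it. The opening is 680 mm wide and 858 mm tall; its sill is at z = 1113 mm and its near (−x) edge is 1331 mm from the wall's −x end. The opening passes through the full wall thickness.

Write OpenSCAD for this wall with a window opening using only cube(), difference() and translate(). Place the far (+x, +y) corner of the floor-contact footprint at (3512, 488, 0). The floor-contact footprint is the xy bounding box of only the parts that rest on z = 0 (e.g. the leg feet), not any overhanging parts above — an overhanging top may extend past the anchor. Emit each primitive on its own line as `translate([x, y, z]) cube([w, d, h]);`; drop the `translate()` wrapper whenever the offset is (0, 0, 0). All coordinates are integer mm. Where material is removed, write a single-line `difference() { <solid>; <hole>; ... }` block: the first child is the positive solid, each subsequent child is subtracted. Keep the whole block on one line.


difference() { translate([186, 355, 0]) cube([3326, 133, 2786]); translate([1517, 355, 1113]) cube([680, 133, 858]); }


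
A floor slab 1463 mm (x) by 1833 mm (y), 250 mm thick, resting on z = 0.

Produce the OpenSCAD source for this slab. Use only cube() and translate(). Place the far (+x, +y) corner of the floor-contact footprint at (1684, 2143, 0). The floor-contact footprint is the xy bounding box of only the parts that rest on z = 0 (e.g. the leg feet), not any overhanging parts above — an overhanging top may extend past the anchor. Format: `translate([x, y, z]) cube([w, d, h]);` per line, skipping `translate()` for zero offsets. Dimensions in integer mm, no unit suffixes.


translate([221, 310, 0]) cube([1463, 1833, 250]);


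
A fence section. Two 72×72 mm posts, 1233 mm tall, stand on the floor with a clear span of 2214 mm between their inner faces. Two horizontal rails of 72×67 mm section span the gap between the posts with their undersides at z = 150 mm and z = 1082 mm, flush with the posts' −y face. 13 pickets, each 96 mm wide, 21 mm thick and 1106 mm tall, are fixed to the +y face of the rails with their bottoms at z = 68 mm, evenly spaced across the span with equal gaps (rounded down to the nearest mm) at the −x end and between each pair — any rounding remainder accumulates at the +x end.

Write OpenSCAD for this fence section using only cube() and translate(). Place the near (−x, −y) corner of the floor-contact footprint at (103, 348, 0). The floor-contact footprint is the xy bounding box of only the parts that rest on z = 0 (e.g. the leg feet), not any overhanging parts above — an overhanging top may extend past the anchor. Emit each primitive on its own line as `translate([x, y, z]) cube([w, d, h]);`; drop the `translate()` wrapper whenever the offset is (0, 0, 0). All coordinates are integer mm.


translate([103, 348, 0]) cube([72, 72, 1233]);
translate([2389, 348, 0]) cube([72, 72, 1233]);
translate([175, 348, 150]) cube([2214, 72, 67]);
translate([175, 348, 1082]) cube([2214, 72, 67]);
translate([244, 420, 68]) cube([96, 21, 1106]);
translate([409, 420, 68]) cube([96, 21, 1106]);
translate([574, 420, 68]) cube([96, 21, 1106]);
translate([739, 420, 68]) cube([96, 21, 1106]);
translate([904, 420, 68]) cube([96, 21, 1106]);
translate([1069, 420, 68]) cube([96, 21, 1106]);
translate([1234, 420, 68]) cube([96, 21, 1106]);
translate([1399, 420, 68]) cube([96, 21, 1106]);
translate([1564, 420, 68]) cube([96, 21, 1106]);
translate([1729, 420, 68]) cube([96, 21, 1106]);
translate([1894, 420, 68]) cube([96, 21, 1106]);
translate([2059, 420, 68]) cube([96, 21, 1106]);
translate([2224, 420, 68]) cube([96, 21, 1106]);


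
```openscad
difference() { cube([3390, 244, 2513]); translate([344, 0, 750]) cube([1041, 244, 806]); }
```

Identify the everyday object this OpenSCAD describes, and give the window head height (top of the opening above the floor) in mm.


A wall with a window opening. The window head height is 1556 mm.

A wall with a rectangular opening subtracted — a window. Sill at z = 750, opening 806 mm tall, so the head is at 750 + 806 = 1556 mm.


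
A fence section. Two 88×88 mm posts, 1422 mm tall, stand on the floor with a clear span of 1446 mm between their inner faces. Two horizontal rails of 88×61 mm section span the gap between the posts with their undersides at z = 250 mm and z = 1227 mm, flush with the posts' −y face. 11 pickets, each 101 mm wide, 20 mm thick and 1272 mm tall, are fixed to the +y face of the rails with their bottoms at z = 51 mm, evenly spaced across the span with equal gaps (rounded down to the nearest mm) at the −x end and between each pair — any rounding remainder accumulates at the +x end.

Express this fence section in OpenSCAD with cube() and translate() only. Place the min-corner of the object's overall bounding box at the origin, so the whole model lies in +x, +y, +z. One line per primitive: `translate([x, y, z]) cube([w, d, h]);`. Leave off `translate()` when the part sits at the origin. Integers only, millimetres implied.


cube([88, 88, 1422]);
translate([1534, 0, 0]) cube([88, 88, 1422]);
translate([88, 0, 250]) cube([1446, 88, 61]);
translate([88, 0, 1227]) cube([1446, 88, 61]);
translate([115, 88, 51]) cube([101, 20, 1272]);
translate([243, 88, 51]) cube([101, 20, 1272]);
translate([371, 88, 51]) cube([101, 20, 1272]);
translate([499, 88, 51]) cube([101, 20, 1272]);
translate([627, 88, 51]) cube([101, 20, 1272]);
translate([755, 88, 51]) cube([101, 20, 1272]);
translate([883, 88, 51]) cube([101, 20, 1272]);
translate([1011, 88, 51]) cube([101, 20, 1272]);
translate([1139, 88, 51]) cube([101, 20, 1272]);
translate([1267, 88, 51]) cube([101, 20, 1272]);
translate([1395, 88, 51]) cube([101, 20, 1272]);


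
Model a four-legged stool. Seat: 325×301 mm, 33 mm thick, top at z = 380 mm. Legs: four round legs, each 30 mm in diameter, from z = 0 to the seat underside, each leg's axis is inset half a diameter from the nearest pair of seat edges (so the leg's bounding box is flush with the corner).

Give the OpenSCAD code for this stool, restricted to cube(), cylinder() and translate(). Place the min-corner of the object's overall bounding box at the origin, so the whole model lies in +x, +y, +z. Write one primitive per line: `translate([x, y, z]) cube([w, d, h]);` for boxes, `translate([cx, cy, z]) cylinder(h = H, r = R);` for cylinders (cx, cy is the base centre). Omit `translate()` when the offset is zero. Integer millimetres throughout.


// leg_h = 380 - 33 = 347
translate([0, 0, 347]) cube([325, 301, 33]);
translate([15, 15, 0]) cylinder(h = 347, r = 15);
translate([310, 15, 0]) cylinder(h = 347, r = 15);
translate([15, 286, 0]) cylinder(h = 347, r = 15);
translate([310, 286, 0]) cylinder(h = 347, r = 15);


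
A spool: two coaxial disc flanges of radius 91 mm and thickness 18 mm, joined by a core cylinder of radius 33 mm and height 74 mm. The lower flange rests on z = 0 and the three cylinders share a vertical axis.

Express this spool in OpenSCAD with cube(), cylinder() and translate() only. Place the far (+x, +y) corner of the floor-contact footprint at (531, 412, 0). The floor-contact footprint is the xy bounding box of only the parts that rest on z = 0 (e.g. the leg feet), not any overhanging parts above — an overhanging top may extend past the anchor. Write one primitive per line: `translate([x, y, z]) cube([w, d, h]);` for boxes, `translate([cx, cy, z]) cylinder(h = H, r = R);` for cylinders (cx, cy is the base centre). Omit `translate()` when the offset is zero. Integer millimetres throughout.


translate([440, 321, 0]) cylinder(h = 18, r = 91);
translate([440, 321, 18]) cylinder(h = 74, r = 33);
translate([440, 321, 92]) cylinder(h = 18, r = 91);


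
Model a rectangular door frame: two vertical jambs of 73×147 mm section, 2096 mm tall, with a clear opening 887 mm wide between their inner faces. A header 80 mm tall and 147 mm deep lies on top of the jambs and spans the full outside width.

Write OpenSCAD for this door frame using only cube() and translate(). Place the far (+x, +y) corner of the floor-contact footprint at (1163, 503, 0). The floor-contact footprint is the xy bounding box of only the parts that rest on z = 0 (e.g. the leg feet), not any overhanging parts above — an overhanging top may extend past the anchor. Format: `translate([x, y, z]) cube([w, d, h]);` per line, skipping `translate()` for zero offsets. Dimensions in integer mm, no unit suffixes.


translate([130, 356, 0]) cube([73, 147, 2096]);
translate([1090, 356, 0]) cube([73, 147, 2096]);
translate([130, 356, 2096]) cube([1033, 147, 80]);


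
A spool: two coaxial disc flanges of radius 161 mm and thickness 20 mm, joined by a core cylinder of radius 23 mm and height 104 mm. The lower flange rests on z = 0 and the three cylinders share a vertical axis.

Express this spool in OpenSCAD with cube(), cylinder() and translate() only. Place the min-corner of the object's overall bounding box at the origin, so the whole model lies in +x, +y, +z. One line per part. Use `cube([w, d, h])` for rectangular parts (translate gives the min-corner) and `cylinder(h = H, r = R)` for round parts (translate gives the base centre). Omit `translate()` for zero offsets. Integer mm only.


translate([161, 161, 0]) cylinder(h = 20, r = 161);
translate([161, 161, 20]) cylinder(h = 104, r = 23);
translate([161, 161, 124]) cylinder(h = 20, r = 161);


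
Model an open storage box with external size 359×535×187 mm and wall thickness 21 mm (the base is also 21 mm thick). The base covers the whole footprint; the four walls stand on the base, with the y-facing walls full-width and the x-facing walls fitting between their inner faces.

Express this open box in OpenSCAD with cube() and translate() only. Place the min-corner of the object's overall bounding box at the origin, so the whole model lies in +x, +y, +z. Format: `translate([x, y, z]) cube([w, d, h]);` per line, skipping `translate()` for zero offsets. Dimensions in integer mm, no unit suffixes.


cube([359, 535, 21]);
translate([0, 0, 21]) cube([359, 21, 166]);
translate([0, 514, 21]) cube([359, 21, 166]);
translate([0, 21, 21]) cube([21, 493, 166]);
translate([338, 21, 21]) cube([21, 493, 166]);


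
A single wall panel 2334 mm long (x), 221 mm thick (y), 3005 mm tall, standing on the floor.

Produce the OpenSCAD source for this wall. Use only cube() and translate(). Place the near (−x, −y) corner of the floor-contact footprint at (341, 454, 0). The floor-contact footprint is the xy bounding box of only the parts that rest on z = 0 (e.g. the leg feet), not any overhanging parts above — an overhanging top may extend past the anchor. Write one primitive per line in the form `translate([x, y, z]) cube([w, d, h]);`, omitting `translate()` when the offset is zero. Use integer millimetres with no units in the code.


translate([341, 454, 0]) cube([2334, 221, 3005]);


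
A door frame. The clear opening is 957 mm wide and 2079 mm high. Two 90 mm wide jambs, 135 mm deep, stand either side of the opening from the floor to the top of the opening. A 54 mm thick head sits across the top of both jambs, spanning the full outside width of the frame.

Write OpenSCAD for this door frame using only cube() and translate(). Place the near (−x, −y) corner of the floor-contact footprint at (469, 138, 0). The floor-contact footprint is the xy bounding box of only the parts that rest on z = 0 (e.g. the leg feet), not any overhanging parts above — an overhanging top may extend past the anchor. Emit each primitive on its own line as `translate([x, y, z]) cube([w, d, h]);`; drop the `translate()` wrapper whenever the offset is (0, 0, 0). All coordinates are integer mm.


translate([469, 138, 0]) cube([90, 135, 2079]);
translate([1516, 138, 0]) cube([90, 135, 2079]);
translate([469, 138, 2079]) cube([1137, 135, 54]);


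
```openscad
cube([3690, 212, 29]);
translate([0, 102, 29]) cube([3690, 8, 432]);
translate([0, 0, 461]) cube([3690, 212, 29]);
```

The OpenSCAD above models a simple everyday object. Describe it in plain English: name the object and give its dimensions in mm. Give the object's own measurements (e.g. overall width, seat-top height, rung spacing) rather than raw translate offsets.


An I-beam lying along x, 3690 mm long. Overall section height 490 mm. Two flanges 212 mm wide (y) and 29 mm thick, one on the floor and one at the top; a web 8 mm thick runs between them, centred on the flange width.


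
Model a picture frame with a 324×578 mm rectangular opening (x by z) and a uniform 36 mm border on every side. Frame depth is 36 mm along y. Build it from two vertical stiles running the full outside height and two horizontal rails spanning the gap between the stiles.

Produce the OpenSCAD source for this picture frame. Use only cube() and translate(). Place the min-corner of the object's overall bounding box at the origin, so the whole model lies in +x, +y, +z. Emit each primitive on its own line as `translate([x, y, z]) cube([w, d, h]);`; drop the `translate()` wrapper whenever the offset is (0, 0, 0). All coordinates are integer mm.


cube([36, 36, 650]);
translate([360, 0, 0]) cube([36, 36, 650]);
translate([36, 0, 0]) cube([324, 36, 36]);
translate([36, 0, 614]) cube([324, 36, 36]);


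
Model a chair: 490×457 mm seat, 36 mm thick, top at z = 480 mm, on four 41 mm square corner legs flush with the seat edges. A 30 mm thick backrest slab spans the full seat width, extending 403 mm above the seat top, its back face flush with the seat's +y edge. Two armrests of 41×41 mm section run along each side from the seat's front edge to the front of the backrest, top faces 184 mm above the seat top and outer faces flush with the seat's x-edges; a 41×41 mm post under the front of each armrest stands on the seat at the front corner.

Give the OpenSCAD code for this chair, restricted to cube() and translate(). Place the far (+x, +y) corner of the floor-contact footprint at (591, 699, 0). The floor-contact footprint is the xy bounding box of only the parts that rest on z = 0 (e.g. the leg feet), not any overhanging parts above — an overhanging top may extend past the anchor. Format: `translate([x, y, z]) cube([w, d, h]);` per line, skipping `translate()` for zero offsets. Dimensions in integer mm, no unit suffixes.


translate([101, 242, 444]) cube([490, 457, 36]);
translate([101, 242, 0]) cube([41, 41, 444]);
translate([550, 242, 0]) cube([41, 41, 444]);
translate([101, 658, 0]) cube([41, 41, 444]);
translate([550, 658, 0]) cube([41, 41, 444]);
translate([101, 669, 480]) cube([490, 30, 403]);
translate([101, 242, 623]) cube([41, 427, 41]);
translate([550, 242, 623]) cube([41, 427, 41]);
translate([101, 242, 480]) cube([41, 41, 143]);
translate([550, 242, 480]) cube([41, 41, 143]);


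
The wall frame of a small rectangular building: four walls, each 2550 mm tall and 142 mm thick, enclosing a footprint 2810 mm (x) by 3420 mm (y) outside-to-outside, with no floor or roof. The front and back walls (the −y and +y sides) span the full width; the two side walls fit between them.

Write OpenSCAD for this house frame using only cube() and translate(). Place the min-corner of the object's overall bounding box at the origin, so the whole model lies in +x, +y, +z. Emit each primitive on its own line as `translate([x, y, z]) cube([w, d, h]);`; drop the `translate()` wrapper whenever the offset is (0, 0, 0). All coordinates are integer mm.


cube([2810, 142, 2550]);
translate([0, 3278, 0]) cube([2810, 142, 2550]);
translate([0, 142, 0]) cube([142, 3136, 2550]);
translate([2668, 142, 0]) cube([142, 3136, 2550]);


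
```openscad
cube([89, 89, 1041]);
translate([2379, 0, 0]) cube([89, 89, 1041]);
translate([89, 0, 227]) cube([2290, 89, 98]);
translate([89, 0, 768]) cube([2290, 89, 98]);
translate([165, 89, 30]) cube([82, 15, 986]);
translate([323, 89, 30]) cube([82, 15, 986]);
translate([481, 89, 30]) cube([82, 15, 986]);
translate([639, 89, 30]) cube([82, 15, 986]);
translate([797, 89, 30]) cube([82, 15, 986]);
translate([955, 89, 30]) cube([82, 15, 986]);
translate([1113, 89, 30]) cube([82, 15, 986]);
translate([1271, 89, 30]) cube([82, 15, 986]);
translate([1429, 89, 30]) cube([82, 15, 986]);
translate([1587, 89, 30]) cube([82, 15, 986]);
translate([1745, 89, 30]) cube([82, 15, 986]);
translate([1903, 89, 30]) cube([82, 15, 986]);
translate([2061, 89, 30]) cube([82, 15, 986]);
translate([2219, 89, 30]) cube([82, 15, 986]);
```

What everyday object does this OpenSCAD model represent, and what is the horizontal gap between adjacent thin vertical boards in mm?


A fence section. The picket gap is 76 mm.

Two posts, two rails, 14 pickets — a fence section. Span 2290 mm holds 14 pickets of 82 mm with 15 equal gaps: ⌊(2290 − 14·82) / 15⌋ = 76 mm.


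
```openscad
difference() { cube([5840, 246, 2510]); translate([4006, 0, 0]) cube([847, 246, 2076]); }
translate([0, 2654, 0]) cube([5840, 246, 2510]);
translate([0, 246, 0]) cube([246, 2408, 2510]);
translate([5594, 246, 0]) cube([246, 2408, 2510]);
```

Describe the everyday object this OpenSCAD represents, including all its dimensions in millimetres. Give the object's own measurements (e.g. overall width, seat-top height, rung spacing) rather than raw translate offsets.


A single room: four walls, each 2510 mm tall and 246 mm thick, enclosing an outside footprint 5840×2900 mm (x × y), no floor or roof. The front and back walls (−y and +y sides) run the full x-width; the side walls fit between their inner faces. A door opening 847 mm wide and 2076 mm tall is cut through the front wall from the floor up, its −x edge 4006 mm from the wall's −x end.


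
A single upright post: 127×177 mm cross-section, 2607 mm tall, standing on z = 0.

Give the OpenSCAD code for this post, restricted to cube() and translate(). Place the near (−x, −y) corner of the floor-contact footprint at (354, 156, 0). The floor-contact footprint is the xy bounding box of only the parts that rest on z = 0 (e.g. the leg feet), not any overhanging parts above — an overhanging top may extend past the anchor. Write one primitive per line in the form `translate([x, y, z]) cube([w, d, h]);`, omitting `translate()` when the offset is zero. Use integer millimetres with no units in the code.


translate([354, 156, 0]) cube([127, 177, 2607]);


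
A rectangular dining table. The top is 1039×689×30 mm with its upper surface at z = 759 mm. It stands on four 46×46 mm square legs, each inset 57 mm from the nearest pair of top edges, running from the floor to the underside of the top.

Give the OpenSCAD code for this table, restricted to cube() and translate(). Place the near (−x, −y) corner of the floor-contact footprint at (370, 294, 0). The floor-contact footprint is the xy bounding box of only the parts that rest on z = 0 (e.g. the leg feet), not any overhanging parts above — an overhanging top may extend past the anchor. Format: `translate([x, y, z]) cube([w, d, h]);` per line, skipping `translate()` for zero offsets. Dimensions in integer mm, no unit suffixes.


translate([313, 237, 729]) cube([1039, 689, 30]);
translate([370, 294, 0]) cube([46, 46, 729]);
translate([1249, 294, 0]) cube([46, 46, 729]);
translate([370, 823, 0]) cube([46, 46, 729]);
translate([1249, 823, 0]) cube([46, 46, 729]);
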